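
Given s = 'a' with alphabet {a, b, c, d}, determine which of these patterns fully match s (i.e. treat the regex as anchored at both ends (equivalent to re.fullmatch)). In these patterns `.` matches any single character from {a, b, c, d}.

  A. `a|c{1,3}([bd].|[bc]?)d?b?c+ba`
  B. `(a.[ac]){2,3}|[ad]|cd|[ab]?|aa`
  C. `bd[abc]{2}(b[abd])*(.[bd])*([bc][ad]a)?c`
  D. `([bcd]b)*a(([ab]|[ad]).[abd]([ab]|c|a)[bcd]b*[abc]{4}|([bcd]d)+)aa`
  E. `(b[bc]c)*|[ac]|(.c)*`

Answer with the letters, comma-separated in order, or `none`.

A → match
B → match
C → no match — must start with 'bd'
D → no match — must end with 'aa'
E → match

A, B, E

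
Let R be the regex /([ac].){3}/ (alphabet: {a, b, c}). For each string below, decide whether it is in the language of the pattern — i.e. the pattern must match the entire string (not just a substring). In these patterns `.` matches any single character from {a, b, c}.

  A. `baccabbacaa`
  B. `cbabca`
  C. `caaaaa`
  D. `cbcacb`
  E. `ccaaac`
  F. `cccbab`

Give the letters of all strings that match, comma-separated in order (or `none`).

B, C, D, E, F

A → no match
B → match
C → match
D → match
E → match
F → match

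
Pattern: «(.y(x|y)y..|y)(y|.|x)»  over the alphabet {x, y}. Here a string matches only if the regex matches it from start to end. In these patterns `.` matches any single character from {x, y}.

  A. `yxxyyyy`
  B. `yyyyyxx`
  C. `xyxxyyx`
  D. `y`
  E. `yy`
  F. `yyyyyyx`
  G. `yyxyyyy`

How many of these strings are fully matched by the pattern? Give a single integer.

A. `yxxyyyy` → no match
B. `yyyyyxx` → match
C. `xyxxyyx` → no match
D. `y` → no match
E. `yy` → match
F. `yyyyyyx` → match
G. `yyxyyyy` → match
Total matched: 4

4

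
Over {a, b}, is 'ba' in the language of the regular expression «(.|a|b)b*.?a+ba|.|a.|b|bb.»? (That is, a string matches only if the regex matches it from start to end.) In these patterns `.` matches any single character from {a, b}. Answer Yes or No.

No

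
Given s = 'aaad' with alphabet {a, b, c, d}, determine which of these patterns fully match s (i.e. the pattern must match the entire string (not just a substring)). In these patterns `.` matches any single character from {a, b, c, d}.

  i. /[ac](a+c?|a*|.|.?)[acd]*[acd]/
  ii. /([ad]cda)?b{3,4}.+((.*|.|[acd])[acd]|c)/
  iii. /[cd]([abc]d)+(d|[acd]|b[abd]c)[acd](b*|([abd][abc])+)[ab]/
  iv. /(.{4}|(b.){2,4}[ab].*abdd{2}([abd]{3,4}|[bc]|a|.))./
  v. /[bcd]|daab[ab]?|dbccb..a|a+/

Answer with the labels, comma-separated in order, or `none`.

i

i → match
ii → no match
iii → no match
iv → no match
v → no match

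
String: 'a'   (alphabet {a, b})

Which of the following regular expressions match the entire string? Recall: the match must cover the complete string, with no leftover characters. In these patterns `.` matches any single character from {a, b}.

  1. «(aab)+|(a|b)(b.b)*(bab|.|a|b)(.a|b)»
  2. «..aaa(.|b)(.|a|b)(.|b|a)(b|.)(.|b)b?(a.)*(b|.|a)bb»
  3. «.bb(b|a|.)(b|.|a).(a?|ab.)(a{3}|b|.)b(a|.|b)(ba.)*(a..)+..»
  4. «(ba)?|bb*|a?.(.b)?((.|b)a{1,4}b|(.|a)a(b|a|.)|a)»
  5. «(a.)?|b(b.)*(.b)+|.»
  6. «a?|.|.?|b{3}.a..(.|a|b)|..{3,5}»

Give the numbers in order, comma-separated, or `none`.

5, 6

1 → no match
2 → no match — must end with 'bb'
3 → no match
4 → no match
5 → match
6 → match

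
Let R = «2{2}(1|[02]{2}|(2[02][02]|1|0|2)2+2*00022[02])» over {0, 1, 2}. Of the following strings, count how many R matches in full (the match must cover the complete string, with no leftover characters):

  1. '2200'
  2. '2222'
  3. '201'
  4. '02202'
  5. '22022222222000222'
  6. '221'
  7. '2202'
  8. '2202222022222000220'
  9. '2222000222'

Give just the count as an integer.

6

1. '2200' → match
2. '2222' → match
3. '201' → no match
4. '02202' → no match — must start with '2'
5 → match
6. '221' → match
7. '2202' → match
8 → no match
9. '2222000222' → match
Total matched: 6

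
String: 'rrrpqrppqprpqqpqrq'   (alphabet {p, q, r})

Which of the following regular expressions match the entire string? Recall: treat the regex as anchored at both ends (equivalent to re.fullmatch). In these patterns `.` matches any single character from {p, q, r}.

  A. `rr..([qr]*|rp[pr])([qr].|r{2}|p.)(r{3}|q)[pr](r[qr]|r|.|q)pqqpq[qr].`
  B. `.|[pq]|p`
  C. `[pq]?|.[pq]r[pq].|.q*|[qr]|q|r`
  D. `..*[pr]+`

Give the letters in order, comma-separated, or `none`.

A → match
B → no match
C → no match
D → no match

A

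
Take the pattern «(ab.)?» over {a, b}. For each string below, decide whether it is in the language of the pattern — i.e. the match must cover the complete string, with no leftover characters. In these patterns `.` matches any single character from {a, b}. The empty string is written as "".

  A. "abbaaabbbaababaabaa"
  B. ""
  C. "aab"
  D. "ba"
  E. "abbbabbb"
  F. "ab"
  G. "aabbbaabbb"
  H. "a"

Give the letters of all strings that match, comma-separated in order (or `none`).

B

A → no match
B → match
C → no match
D → no match
E → no match
F → no match
G → no match
H → no match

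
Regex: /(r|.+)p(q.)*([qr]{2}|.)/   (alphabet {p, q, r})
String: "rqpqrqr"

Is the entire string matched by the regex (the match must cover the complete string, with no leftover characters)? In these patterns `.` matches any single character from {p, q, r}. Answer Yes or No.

Yes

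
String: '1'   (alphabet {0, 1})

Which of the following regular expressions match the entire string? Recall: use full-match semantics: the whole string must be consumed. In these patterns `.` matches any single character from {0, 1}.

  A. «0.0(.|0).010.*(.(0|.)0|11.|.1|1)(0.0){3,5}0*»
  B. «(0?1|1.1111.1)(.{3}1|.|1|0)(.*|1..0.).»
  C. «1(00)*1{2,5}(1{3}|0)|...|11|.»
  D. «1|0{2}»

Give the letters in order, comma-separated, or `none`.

C, D

A → no match — must start with '0'
B → no match
C → match
D → match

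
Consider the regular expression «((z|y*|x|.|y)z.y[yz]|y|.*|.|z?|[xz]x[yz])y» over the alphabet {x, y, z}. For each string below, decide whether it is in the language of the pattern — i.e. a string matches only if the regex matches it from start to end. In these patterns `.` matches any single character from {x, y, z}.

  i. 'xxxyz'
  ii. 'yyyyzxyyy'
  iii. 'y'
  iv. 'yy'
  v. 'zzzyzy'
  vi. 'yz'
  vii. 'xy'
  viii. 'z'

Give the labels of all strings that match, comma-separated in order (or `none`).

ii, iii, iv, v, vii

i → no match — must end with 'y'
ii → match
iii → match
iv → match
v → match
vi → no match — must end with 'y'
vii → match
viii → no match — must end with 'y'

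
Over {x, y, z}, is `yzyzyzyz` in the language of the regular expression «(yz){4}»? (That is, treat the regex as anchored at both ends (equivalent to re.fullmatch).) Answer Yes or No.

Yes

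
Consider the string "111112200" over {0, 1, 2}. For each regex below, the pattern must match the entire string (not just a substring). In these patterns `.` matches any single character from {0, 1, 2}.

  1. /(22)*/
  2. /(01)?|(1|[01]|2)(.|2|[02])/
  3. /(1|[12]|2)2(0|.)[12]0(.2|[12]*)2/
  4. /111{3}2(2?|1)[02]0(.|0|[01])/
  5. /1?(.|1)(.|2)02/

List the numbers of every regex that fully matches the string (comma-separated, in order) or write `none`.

1 → no match
2 → no match
3 → no match — must end with "2"
4 → match
5 → no match — must end with "02"

4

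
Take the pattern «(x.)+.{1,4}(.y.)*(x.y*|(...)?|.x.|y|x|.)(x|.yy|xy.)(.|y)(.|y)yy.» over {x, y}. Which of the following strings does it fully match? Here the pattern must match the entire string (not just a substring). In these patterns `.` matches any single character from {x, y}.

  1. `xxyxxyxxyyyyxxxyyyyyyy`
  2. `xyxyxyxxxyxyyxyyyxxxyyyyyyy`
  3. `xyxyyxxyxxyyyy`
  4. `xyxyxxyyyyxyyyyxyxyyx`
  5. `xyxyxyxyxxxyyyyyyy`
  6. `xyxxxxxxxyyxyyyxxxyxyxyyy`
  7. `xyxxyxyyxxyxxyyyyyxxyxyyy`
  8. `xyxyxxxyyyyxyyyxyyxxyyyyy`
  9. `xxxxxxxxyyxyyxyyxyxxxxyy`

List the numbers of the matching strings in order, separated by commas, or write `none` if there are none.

1 → match
2 → match
3 → match
4 → match
5 → match
6 → match
7 → match
8 → match
9 → no match

1, 2, 3, 4, 5, 6, 7, 8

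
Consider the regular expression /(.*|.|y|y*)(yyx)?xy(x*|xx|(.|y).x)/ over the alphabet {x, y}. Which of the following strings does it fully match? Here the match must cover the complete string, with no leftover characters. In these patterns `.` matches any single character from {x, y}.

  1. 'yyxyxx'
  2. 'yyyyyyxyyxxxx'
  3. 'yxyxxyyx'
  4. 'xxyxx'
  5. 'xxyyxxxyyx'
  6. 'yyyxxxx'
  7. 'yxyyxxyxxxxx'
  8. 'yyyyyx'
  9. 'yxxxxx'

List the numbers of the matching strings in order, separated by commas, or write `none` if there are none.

1, 4, 7

1 → match
2 → no match
3 → no match
4 → match
5 → no match
6 → no match
7 → match
8 → no match
9 → no match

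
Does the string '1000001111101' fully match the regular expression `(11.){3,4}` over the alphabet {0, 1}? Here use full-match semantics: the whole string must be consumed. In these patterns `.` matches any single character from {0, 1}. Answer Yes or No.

Every match must start with '11', but '1000001111101' does not.

No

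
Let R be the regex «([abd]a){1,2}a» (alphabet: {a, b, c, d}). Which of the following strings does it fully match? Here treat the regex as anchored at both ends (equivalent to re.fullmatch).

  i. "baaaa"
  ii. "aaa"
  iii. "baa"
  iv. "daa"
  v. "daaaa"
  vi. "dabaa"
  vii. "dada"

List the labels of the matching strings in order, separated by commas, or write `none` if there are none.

i → match
ii → match
iii → match
iv → match
v → match
vi → match
vii → no match — must end with "aa"

i, ii, iii, iv, v, vi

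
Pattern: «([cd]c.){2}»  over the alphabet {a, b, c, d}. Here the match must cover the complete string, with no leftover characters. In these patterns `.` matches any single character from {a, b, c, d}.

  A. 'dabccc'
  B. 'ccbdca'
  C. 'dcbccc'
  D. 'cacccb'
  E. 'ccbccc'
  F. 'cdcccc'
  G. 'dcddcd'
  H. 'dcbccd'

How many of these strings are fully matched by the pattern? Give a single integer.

A → no match
B → match
C → match
D → no match
E → match
F → no match
G → match
H → match
Total matched: 5

5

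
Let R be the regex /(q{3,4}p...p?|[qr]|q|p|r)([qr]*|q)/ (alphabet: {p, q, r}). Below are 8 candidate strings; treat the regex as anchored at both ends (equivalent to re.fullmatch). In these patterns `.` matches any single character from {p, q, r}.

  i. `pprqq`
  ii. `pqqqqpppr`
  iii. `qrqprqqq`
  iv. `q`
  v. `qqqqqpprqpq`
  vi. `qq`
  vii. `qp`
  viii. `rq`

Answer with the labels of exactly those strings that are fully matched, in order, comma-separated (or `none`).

i → no match
ii → no match
iii → no match
iv → match
v → no match
vi → match
vii → no match
viii → match

iv, vi, viii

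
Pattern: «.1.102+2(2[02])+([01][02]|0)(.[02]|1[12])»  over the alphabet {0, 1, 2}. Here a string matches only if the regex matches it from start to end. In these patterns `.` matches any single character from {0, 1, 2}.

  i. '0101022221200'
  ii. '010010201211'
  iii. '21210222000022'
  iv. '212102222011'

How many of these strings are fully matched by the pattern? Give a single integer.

i → match
ii → no match
iii → no match
iv → match
Total matched: 2

2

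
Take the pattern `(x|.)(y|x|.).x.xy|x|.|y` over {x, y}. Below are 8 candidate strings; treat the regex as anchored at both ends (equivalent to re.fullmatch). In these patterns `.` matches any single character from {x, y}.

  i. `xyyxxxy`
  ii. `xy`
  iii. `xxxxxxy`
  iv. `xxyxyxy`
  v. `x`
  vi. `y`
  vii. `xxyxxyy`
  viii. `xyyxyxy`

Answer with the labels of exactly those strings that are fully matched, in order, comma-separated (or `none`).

i, iii, iv, v, vi, viii

i. `xyyxxxy` → match
ii. `xy` → no match
iii. `xxxxxxy` → match
iv. `xxyxyxy` → match
v. `x` → match
vi. `y` → match
vii. `xxyxxyy` → no match
viii. `xyyxyxy` → match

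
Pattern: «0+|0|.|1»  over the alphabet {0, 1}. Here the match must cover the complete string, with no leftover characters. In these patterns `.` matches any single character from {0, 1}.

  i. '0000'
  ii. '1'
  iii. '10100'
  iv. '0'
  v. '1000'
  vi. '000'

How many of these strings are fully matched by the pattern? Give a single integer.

4

i. '0000' → match
ii. '1' → match
iii. '10100' → no match
iv. '0' → match
v. '1000' → no match
vi. '000' → match
Total matched: 4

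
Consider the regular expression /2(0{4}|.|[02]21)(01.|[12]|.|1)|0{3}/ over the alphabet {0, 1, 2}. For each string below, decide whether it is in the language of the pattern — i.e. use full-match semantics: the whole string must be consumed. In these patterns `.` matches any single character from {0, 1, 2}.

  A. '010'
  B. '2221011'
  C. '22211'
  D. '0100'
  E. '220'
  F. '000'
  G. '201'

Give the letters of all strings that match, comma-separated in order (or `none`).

B, C, E, F, G

A → no match
B → match
C → match
D → no match
E → match
F → match
G → match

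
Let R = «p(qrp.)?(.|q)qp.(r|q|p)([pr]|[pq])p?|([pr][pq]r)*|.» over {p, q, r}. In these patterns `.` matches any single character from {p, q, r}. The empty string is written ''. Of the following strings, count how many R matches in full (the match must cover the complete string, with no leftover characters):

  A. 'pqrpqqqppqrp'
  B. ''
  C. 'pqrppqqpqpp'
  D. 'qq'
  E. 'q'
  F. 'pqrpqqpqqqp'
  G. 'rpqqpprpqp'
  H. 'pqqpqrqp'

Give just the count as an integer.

5

A → match
B → match
C → match
D → no match
E → match
F → no match
G → no match
H → match
Total matched: 5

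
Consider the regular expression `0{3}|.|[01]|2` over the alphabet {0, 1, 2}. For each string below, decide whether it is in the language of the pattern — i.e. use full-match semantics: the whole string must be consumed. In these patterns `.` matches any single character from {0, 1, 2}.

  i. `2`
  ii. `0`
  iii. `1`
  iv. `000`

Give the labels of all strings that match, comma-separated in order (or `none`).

i → match
ii → match
iii → match
iv → match

i, ii, iii, iv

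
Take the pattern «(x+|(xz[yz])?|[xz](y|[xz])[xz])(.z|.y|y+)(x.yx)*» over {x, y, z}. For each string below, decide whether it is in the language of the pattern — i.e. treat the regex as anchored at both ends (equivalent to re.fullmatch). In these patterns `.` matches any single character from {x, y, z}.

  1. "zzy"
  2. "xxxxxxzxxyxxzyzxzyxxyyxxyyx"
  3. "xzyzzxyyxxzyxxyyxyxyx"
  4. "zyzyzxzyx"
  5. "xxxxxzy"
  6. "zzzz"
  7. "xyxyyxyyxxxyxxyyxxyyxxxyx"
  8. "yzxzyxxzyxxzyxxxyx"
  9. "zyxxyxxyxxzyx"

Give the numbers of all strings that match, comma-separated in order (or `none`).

4, 5, 7, 8, 9

1 → no match
2 → no match
3 → no match
4 → match
5 → match
6 → no match
7 → match
8 → match
9 → match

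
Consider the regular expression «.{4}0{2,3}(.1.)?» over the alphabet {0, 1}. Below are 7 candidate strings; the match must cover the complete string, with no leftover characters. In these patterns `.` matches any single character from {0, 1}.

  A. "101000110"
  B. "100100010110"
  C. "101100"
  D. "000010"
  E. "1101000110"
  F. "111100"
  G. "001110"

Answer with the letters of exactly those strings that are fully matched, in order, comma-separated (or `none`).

A, C, E, F

A. "101000110" → match
B. "100100010110" → no match
C. "101100" → match
D. "000010" → no match
E. "1101000110" → match
F. "111100" → match
G. "001110" → no match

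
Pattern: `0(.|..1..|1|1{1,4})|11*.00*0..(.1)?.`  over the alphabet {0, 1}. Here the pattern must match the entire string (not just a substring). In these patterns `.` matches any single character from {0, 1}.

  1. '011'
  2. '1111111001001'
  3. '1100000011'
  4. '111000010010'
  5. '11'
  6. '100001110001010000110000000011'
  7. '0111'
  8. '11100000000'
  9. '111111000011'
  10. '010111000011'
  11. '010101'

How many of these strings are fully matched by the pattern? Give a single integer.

7

1 → match
2 → no match
3 → match
4 → match
5 → no match
6 → no match
7 → match
8 → match
9 → match
10 → no match
11 → match
Total matched: 7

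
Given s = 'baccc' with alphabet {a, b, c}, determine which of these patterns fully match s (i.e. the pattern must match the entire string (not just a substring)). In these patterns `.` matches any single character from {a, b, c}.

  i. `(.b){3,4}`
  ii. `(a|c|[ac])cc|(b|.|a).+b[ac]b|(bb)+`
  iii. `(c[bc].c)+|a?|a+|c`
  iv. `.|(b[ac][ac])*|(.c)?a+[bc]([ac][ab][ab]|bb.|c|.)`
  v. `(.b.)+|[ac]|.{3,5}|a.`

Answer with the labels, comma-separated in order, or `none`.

i → no match — must end with 'b'
ii → no match
iii → no match
iv → no match
v → match

v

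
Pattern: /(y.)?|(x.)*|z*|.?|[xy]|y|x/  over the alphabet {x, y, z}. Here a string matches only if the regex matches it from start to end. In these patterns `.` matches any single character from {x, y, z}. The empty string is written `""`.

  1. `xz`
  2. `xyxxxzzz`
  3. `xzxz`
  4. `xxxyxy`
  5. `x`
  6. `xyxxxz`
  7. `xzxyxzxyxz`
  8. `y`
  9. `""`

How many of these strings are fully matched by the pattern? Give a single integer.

1. `xz` → match
2. `xyxxxzzz` → no match
3. `xzxz` → match
4. `xxxyxy` → match
5. `x` → match
6. `xyxxxz` → match
7. `xzxyxzxyxz` → match
8. `y` → match
9. `""` → match
Total matched: 8

8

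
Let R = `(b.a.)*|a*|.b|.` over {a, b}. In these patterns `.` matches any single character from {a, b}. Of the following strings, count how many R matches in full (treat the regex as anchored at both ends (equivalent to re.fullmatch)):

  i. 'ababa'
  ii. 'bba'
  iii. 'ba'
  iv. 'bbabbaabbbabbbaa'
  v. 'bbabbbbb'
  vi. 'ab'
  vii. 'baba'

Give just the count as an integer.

2

i. 'ababa' → no match
ii. 'bba' → no match
iii. 'ba' → no match
iv → match
v. 'bbabbbbb' → no match
vi. 'ab' → match
vii. 'baba' → no match
Total matched: 2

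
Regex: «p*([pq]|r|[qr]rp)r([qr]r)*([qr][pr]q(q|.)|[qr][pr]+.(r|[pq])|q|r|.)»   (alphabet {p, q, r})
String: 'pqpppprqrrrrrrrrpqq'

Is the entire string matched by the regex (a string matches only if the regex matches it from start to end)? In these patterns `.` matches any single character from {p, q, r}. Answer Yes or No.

No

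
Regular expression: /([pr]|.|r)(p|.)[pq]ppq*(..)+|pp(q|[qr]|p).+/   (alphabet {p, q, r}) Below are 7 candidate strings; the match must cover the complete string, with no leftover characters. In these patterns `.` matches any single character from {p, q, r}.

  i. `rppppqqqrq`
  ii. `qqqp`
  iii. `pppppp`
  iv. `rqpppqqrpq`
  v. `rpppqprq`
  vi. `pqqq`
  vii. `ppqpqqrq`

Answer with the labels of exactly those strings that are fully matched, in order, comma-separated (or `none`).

i → match
ii → no match
iii → match
iv → match
v → no match
vi → no match
vii → match

i, iii, iv, vii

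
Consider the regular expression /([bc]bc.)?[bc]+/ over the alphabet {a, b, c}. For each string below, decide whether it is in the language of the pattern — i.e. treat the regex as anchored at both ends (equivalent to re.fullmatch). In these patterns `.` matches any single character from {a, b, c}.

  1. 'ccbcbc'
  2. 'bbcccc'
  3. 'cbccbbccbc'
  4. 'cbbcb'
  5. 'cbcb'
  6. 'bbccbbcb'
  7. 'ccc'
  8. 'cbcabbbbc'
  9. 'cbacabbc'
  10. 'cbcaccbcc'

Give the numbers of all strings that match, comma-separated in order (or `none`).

1 → match
2 → match
3 → match
4 → match
5 → match
6 → match
7 → match
8 → match
9 → no match
10 → match

1, 2, 3, 4, 5, 6, 7, 8, 10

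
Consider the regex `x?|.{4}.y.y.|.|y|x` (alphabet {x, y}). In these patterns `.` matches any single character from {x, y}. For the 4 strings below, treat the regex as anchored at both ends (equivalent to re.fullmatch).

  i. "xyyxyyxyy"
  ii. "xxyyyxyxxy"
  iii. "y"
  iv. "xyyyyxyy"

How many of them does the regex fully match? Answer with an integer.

i. "xyyxyyxyy" → match
ii. "xxyyyxyxxy" → no match
iii. "y" → match
iv. "xyyyyxyy" → no match
Total matched: 2

2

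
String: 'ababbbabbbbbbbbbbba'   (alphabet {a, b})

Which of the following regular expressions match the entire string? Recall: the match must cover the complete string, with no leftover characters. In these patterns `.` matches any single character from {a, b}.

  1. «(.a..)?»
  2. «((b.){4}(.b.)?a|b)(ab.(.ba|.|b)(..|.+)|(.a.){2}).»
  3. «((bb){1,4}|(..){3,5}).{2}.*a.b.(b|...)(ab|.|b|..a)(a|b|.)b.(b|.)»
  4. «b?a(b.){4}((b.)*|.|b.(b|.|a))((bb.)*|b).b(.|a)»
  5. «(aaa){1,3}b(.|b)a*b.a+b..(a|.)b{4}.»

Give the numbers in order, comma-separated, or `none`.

4

1 → no match
2 → no match — must start with 'b'
3 → no match
4 → match
5 → no match — must start with 'aaa'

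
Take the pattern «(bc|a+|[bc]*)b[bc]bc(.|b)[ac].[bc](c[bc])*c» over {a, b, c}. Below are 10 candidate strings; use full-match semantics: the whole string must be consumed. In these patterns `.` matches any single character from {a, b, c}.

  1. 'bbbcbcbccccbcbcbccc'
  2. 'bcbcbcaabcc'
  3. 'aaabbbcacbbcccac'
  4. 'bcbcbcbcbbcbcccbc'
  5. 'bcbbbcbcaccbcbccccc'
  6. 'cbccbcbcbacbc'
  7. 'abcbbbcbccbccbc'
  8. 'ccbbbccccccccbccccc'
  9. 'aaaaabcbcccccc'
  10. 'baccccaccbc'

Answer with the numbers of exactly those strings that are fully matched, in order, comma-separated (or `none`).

1, 2, 4, 5, 6, 8, 9

1 → match
2 → match
3 → no match
4 → match
5 → match
6 → match
7 → no match
8 → match
9 → match
10 → no match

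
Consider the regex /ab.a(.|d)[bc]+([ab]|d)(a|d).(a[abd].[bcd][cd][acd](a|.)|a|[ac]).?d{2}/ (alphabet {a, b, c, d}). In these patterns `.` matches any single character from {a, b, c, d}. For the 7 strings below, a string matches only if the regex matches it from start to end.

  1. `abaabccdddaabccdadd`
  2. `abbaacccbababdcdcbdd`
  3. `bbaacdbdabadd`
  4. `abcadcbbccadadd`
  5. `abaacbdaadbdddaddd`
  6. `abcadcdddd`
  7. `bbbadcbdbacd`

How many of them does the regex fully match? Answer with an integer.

2

1 → match
2 → match
3 → no match — must start with `ab`
4 → no match
5 → no match
6 → no match
7 → no match — must start with `ab`
Total matched: 2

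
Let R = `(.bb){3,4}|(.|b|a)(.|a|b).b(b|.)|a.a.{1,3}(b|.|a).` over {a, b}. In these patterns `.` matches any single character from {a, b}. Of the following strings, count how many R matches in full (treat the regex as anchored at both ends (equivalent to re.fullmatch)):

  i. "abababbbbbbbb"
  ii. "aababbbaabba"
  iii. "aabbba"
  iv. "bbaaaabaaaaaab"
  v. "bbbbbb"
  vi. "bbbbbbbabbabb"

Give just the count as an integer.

0

i → no match
ii → no match
iii → no match
iv → no match
v → no match
vi → no match
Total matched: 0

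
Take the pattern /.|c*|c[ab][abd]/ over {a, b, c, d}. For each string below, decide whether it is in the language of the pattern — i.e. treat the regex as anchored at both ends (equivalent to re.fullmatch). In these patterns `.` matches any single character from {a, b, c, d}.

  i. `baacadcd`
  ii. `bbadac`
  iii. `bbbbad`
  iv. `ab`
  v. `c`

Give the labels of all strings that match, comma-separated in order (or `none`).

v

i → no match
ii → no match
iii → no match
iv → no match
v → match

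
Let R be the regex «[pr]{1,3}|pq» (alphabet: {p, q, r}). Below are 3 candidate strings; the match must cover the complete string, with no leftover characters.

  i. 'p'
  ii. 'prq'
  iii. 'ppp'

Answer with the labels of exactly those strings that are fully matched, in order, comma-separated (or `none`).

i, iii

i → match
ii → no match
iii → match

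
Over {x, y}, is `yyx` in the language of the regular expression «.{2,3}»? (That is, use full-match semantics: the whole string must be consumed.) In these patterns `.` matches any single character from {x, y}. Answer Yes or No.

Yes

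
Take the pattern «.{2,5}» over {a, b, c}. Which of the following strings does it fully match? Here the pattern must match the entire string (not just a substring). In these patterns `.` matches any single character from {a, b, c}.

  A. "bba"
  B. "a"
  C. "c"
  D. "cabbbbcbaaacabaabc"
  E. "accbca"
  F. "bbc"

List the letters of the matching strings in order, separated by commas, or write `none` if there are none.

A, F

A → match
B → no match
C → no match
D → no match
E → no match
F → match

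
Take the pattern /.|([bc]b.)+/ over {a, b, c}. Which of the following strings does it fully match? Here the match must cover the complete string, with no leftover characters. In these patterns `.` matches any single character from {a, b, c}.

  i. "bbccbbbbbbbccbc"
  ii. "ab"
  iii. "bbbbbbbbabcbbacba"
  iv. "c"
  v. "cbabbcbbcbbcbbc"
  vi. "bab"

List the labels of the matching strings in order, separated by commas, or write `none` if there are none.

i → match
ii. "ab" → no match
iii → no match
iv. "c" → match
v → match
vi. "bab" → no match

i, iv, v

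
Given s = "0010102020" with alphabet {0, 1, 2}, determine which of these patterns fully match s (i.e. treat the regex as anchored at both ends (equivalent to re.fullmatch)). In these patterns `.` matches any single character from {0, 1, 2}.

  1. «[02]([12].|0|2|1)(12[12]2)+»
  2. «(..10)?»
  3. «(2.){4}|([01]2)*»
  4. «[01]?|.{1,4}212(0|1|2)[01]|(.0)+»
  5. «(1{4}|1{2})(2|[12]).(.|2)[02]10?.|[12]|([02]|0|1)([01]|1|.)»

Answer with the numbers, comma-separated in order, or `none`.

1 → no match — must end with "2"
2 → no match
3 → no match
4 → match
5 → no match

4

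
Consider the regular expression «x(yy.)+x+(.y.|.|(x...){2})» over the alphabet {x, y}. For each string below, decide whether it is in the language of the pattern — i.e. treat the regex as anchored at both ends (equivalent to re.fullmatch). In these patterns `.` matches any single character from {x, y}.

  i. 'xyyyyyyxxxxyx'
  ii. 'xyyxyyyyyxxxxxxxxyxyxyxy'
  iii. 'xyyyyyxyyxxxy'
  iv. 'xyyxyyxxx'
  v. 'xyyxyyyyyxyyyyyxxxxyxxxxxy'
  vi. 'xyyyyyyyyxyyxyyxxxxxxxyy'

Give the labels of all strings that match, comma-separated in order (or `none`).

i, ii, iii, iv, v, vi

i → match
ii → match
iii → match
iv → match
v → match
vi → match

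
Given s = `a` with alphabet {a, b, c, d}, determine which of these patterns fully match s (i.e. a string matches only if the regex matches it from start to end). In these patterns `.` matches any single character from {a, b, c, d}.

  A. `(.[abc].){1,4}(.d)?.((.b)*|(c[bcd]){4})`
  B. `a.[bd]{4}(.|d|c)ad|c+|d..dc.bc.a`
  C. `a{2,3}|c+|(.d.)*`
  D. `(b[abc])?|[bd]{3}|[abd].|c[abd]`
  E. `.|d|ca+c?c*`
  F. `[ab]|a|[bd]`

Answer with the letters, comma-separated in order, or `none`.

E, F

A → no match
B → no match
C → no match
D → no match
E → match
F → match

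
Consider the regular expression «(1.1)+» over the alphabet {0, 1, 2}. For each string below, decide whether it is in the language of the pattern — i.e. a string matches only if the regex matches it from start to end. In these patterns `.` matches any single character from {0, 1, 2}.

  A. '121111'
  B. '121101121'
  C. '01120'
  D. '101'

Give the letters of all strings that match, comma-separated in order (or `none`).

A, B, D

A → match
B → match
C → no match — must start with '1'
D → match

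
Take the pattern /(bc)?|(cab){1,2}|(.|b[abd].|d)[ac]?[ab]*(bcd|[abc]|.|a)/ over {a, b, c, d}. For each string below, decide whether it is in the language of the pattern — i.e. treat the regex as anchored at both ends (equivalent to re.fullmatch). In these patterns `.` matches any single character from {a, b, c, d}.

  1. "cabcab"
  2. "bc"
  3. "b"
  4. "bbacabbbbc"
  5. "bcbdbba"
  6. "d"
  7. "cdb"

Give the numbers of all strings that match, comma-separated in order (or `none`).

1 → match
2 → match
3 → no match
4 → match
5 → no match
6 → no match
7 → no match

1, 2, 4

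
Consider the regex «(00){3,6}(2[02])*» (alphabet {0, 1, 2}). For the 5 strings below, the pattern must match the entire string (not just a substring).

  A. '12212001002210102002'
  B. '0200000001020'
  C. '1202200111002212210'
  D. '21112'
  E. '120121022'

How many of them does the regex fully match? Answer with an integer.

0

A → no match — must start with '00'
B → no match — must start with '00'
C → no match — must start with '00'
D → no match — must start with '00'
E → no match — must start with '00'
Total matched: 0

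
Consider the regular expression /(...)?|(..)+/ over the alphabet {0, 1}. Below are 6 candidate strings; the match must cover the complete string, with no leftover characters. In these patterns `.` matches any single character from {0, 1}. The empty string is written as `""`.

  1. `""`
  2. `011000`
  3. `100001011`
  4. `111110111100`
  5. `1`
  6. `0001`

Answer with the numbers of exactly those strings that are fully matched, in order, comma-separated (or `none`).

1, 2, 4, 6

1 → match
2 → match
3 → no match
4 → match
5 → no match
6 → match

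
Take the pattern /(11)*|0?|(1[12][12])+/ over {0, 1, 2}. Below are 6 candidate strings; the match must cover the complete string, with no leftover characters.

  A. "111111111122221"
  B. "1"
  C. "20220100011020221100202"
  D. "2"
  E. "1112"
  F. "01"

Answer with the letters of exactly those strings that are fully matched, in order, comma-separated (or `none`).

A → no match
B. "1" → no match
C → no match
D. "2" → no match
E. "1112" → no match
F. "01" → no match

none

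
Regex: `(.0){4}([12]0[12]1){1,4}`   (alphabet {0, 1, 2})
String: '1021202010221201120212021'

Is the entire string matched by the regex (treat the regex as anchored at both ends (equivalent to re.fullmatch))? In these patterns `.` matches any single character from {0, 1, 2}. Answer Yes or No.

No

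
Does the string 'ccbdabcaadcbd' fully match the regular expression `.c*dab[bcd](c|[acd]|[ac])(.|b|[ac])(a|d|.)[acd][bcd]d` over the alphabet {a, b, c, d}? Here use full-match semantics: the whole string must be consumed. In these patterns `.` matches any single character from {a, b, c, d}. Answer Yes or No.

No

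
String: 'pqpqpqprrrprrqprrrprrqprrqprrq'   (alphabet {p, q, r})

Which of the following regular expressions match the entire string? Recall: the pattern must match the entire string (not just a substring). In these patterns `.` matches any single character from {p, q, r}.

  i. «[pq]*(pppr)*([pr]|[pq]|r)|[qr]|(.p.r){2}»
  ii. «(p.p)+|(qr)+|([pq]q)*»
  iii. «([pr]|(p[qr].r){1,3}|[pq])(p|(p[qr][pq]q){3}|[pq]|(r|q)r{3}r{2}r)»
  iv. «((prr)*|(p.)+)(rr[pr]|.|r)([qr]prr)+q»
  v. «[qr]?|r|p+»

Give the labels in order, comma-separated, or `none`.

i → no match
ii → no match
iii → no match
iv → match
v → no match

iv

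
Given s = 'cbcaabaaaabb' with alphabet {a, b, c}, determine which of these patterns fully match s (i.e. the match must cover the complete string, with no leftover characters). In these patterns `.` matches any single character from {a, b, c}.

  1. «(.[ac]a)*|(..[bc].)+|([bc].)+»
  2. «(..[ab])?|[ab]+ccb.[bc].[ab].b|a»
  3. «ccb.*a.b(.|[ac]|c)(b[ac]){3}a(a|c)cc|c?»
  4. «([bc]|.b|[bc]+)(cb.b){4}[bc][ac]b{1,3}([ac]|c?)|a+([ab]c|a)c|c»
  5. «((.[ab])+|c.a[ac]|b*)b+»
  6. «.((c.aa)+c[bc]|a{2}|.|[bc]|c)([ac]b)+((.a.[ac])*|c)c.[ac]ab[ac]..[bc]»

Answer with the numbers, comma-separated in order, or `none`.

1 → no match
2 → no match
3 → no match
4 → no match
5 → match
6 → no match

5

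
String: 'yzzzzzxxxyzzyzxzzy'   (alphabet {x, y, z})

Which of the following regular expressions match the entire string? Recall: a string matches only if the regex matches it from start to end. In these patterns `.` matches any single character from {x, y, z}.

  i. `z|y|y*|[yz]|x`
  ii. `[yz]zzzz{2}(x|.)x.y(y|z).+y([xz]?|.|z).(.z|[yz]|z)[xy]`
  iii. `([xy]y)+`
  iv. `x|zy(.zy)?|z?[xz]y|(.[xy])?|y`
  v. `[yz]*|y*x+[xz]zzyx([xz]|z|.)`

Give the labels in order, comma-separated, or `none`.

ii

i → no match
ii → match
iii → no match
iv → no match
v → no match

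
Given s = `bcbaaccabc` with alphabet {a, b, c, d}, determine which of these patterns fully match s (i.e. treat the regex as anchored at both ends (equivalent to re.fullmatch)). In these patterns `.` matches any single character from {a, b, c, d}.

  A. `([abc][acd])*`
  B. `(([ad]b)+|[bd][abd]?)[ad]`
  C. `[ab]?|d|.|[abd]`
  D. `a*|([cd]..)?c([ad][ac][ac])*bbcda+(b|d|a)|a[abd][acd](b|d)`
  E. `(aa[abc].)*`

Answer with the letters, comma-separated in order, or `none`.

A → match
B → no match
C → no match
D → no match
E → no match

A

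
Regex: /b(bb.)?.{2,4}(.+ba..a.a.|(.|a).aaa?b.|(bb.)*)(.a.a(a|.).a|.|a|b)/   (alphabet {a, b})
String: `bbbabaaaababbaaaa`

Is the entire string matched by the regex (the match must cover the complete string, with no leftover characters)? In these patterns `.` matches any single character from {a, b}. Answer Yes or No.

No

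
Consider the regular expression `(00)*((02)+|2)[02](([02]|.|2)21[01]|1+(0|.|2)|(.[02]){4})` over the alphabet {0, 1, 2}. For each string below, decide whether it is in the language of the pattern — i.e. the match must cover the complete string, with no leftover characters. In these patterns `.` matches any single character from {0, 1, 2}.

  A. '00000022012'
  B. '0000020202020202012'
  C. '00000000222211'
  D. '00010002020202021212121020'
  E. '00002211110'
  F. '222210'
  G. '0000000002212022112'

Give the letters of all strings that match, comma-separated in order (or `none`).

A → no match
B → match
C → match
D → no match
E → match
F → match
G → no match

B, C, E, F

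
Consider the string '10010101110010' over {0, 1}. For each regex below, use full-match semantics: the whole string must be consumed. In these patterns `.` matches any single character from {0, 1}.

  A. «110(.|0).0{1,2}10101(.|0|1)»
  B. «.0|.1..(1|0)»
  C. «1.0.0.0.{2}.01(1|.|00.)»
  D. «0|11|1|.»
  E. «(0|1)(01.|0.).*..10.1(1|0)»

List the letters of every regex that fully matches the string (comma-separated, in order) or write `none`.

A → no match — must start with '110'
B → no match
C → no match
D → no match
E → match

E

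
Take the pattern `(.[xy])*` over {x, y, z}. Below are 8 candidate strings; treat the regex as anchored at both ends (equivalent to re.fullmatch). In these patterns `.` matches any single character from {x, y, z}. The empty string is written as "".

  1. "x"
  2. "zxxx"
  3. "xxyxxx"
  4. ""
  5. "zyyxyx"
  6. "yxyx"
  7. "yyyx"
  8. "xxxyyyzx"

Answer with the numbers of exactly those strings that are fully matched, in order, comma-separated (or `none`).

2, 3, 4, 5, 6, 7, 8

1. "x" → no match
2. "zxxx" → match
3. "xxyxxx" → match
4. "" → match
5. "zyyxyx" → match
6. "yxyx" → match
7. "yyyx" → match
8. "xxxyyyzx" → match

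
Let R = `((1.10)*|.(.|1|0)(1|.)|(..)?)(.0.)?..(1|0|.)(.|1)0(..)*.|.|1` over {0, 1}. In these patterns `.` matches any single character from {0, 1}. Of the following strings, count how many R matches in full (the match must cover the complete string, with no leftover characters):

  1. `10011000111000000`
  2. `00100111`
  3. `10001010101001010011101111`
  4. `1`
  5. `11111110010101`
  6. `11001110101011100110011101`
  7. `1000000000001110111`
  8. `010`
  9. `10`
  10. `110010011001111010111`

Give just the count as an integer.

1 → match
2. `00100111` → match
3 → no match
4. `1` → match
5 → no match
6 → no match
7 → match
8. `010` → no match
9. `10` → no match
10 → match
Total matched: 5

5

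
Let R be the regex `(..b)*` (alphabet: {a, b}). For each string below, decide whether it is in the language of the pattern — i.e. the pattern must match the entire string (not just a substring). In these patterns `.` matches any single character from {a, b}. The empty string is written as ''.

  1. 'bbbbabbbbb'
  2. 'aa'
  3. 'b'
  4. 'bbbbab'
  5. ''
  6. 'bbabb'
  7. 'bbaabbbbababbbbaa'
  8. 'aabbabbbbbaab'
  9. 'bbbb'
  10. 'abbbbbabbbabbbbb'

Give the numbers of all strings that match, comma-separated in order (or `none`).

4, 5

1 → no match
2 → no match
3 → no match
4 → match
5 → match
6 → no match
7 → no match
8 → no match
9 → no match
10 → no match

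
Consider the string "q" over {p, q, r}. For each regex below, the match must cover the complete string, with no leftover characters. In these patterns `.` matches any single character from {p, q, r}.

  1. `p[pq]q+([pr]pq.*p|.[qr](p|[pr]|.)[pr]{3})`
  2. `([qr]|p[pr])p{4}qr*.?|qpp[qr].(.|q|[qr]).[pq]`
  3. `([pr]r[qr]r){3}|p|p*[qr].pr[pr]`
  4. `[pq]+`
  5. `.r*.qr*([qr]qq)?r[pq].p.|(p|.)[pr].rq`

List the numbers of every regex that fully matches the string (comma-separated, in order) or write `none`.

1 → no match — must start with "p"
2 → no match
3 → no match
4 → match
5 → no match

4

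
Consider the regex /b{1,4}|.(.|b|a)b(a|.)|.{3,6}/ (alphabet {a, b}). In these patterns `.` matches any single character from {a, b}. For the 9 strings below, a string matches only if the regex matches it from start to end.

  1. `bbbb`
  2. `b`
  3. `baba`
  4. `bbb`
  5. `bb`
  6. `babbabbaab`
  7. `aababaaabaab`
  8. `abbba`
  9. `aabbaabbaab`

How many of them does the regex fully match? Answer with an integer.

1. `bbbb` → match
2. `b` → match
3. `baba` → match
4. `bbb` → match
5. `bb` → match
6. `babbabbaab` → no match
7. `aababaaabaab` → no match
8. `abbba` → match
9. `aabbaabbaab` → no match
Total matched: 6

6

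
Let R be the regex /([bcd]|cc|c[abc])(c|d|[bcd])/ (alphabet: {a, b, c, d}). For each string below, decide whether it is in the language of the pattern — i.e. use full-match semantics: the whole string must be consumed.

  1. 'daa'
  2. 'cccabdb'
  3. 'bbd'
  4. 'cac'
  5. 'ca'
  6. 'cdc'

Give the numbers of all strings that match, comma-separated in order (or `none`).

1. 'daa' → no match
2. 'cccabdb' → no match
3. 'bbd' → no match
4. 'cac' → match
5. 'ca' → no match
6. 'cdc' → no match

4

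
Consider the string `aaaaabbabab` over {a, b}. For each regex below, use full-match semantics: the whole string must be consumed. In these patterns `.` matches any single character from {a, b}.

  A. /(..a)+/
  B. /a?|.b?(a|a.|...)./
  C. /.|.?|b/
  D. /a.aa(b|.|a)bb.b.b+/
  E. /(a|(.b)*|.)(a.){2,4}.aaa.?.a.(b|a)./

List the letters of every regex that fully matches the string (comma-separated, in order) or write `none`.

D

A → no match — must end with `a`
B → no match
C → no match
D → match
E → no match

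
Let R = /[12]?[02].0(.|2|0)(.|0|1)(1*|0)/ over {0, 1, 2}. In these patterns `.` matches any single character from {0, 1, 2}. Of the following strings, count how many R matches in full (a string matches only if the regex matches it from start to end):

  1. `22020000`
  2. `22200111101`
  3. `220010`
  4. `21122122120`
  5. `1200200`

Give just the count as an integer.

1 → no match
2 → no match
3 → match
4 → no match
5 → match
Total matched: 2

2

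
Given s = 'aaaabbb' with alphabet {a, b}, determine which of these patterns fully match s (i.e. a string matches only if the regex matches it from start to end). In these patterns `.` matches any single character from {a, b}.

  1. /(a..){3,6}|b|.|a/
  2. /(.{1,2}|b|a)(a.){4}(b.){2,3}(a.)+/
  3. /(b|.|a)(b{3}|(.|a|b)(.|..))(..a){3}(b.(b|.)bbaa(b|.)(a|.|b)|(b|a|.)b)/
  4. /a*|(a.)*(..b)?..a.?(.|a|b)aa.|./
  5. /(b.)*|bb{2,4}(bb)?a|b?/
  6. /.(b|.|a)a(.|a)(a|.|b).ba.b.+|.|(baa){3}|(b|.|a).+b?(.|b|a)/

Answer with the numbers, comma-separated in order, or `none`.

1 → no match
2 → no match
3 → no match
4 → no match
5 → no match
6 → match

6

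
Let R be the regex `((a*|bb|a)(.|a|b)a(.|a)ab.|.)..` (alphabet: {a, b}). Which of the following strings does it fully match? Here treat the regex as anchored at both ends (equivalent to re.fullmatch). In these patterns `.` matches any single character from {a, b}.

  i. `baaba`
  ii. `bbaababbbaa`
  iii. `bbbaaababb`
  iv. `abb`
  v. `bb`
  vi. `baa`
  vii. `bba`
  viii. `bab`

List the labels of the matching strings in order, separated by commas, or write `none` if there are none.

i → no match
ii → no match
iii → match
iv → match
v → no match
vi → match
vii → match
viii → match

iii, iv, vi, vii, viii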